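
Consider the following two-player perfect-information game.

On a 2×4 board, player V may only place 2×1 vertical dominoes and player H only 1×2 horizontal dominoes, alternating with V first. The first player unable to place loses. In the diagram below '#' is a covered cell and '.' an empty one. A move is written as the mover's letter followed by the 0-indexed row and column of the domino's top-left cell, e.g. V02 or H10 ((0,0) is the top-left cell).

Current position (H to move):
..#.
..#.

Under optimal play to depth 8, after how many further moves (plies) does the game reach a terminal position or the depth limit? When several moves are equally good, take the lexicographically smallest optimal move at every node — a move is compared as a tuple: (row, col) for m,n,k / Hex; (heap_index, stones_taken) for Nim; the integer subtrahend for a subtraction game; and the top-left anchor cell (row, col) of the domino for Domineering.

PV length from [..#./..#.]: 3 plies

ply 1, H at ..#./..#. | H00=+1→###./..#.*; H10=+1→..#./###.
ply 2, V at ###./..#. | V03=-1→####/..##*
ply 3, H at ####/..## | H10=+1→####/####*
ply 4: ####/#### is terminal -1 (V); from ..#./..#. depth 8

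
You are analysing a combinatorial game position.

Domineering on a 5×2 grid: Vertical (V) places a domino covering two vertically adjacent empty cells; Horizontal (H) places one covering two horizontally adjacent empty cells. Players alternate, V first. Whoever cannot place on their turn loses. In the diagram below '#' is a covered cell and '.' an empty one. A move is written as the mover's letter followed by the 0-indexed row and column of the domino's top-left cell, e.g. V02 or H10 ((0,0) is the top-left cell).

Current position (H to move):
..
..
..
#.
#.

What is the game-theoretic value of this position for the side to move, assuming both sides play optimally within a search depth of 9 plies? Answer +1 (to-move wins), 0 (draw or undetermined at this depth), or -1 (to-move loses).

value(../../../#./#., H) = +1

[../../../#./#.] H move#1: H00:-1/##/../../#./#., H10:+1/../##/../#./#.*, H20:-1/../../##/#./#.
[../##/../#./#.] V move#2: V21:-1/../##/.#/##/#.*, V31:-1/../##/../##/##
[../##/.#/##/#.] H move#3: H00:+1/##/##/.#/##/#.*
[##/##/.#/##/#.] end (terminal -1, V#4); searched ../../../#./#. to 9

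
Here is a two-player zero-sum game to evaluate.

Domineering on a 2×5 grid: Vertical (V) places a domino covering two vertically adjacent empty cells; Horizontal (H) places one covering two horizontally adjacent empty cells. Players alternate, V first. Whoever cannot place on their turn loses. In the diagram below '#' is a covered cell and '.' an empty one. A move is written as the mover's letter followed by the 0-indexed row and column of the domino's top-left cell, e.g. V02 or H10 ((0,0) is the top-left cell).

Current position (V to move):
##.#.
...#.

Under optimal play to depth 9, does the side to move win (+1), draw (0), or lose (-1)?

value(##.#./...#., V) = +1

ply 1, V at ##.#./...#. | V02=+1→####./..##.*; V04=-1→##.##/...##
ply 2, H at ####./..##. | H10=-1→####./####.*
ply 3, V at ####./####. | V04=+1→#####/#####*
ply 4: #####/##### is terminal -1 (H); from ##.#./...#. depth 9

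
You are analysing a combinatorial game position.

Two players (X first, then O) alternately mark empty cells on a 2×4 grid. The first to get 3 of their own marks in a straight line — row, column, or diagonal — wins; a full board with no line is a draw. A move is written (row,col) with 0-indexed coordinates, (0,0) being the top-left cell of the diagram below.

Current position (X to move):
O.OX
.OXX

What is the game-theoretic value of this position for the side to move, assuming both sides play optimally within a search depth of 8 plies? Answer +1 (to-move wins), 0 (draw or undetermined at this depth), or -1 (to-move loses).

[O.OX/.OXX] X move#1: (0,1):+0/OXOX/.OXX*, (1,0):-1/O.OX/XOXX
[OXOX/.OXX] O move#2: (1,0):+0/OXOX/OOXX*
[OXOX/OOXX] end (terminal +0, X#3); searched O.OX/.OXX to 8

value(O.OX/.OXX, X) = 0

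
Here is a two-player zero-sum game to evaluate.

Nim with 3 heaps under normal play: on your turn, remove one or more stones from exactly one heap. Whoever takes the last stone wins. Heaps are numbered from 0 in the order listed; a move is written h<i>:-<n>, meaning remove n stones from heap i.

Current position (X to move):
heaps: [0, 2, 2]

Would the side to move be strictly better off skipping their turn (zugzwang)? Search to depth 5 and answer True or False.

ply 1, X at (0,2,2) | h1:-1=-1→(0,1,2)*; h1:-2=-1→(0,0,2); h2:-1=-1→(0,2,1); h2:-2=-1→(0,2,0)
ply 2, O at (0,1,2) | h1:-1=-1→(0,0,2); h2:-1=+1→(0,1,1)*; h2:-2=-1→(0,1,0)
ply 3, X at (0,1,1) | h1:-1=-1→(0,0,1)*; h2:-1=-1→(0,1,0)
ply 4, O at (0,0,1) | h2:-1=+1→(0,0,0)*
ply 5: (0,0,0) is terminal -1 (X); from (0,2,2) depth 5
pass branch (O moves first from the same position):
  | ply 1, O at (0,2,2) | h1:-1=-1→(0,1,2)*; h1:-2=-1→(0,0,2); h2:-1=-1→(0,2,1); h2:-2=-1→(0,2,0)
  | ply 2, X at (0,1,2) | h1:-1=-1→(0,0,2); h2:-1=+1→(0,1,1)*; h2:-2=-1→(0,1,0)
  | ply 3, O at (0,1,1) | h1:-1=-1→(0,0,1)*; h2:-1=-1→(0,1,0)
  | ply 4, X at (0,0,1) | h2:-1=+1→(0,0,0)*
  | ply 5: (0,0,0) is terminal -1 (O); from (0,2,2) depth 5
X moving scores -1; X passing scores +1

zugzwang((0,2,2), X) = True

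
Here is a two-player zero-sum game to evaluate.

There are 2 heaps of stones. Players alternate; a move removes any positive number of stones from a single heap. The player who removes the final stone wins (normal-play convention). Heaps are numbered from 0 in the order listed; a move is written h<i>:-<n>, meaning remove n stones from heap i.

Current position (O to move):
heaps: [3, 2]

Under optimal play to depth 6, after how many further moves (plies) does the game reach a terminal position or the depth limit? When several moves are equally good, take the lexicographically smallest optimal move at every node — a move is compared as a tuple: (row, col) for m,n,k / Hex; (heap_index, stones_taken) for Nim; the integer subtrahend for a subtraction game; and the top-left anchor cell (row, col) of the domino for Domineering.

[(3,2)] O move#1: h0:-1:+1/(2,2)*, h0:-2:-1/(1,2), h0:-3:-1/(0,2), h1:-1:-1/(3,1), h1:-2:-1/(3,0)
[(2,2)] X move#2: h0:-1:-1/(1,2)*, h0:-2:-1/(0,2), h1:-1:-1/(2,1), h1:-2:-1/(2,0)
[(1,2)] O move#3: h0:-1:-1/(0,2), h1:-1:+1/(1,1)*, h1:-2:-1/(1,0)
[(1,1)] X move#4: h0:-1:-1/(0,1)*, h1:-1:-1/(1,0)
[(0,1)] O move#5: h1:-1:+1/(0,0)*
[(0,0)] end (terminal -1, X#6); searched (3,2) to 6

PV length from [(3,2)]: 5 plies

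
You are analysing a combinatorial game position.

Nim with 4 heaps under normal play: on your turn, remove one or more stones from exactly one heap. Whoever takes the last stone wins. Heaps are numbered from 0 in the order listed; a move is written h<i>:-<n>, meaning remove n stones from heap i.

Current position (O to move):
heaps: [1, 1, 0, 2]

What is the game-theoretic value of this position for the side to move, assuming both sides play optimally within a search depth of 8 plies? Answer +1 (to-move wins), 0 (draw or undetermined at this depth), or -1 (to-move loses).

value((1,1,0,2), O) = +1

ply 1, O at (1,1,0,2) | h0:-1=-1→(0,1,0,2); h1:-1=-1→(1,0,0,2); h3:-1=-1→(1,1,0,1); h3:-2=+1→(1,1,0,0)*
ply 2, X at (1,1,0,0) | h0:-1=-1→(0,1,0,0)*; h1:-1=-1→(1,0,0,0)
ply 3, O at (0,1,0,0) | h1:-1=+1→(0,0,0,0)*
ply 4: (0,0,0,0) is terminal -1 (X); from (1,1,0,2) depth 8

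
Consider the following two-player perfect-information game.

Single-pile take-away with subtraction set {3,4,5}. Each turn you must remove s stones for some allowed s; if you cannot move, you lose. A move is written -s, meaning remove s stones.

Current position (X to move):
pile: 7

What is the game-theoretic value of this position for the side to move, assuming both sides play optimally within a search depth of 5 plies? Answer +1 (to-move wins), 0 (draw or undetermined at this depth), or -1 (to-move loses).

ply 1, X at 7 | -3=-1→4; -4=-1→3; -5=+1→2*
ply 2: 2 is terminal -1 (O); from 7 depth 5

value(7, X) = +1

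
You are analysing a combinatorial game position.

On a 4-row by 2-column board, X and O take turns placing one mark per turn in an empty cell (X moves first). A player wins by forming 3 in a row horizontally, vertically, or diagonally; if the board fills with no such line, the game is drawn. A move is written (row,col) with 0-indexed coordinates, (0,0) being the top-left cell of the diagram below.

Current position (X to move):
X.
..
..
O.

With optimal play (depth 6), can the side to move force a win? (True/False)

X winning at [X./../../O.]: False

ply 1, X at X./../../O. | (0,1)=+0→XX/../../O.*; (1,0)=+0→X./X./../O.; (1,1)=+0→X./.X/../O.; (2,0)=+0→X./../X./O.; (2,1)=+0→X./../.X/O.; (3,1)=+0→X./../../OX
ply 2, O at XX/../../O. | (1,0)=+0→XX/O./../O.*; (1,1)=+0→XX/.O/../O.; (2,0)=+0→XX/../O./O.; (2,1)=+0→XX/../.O/O.; (3,1)=+0→XX/../../OO
ply 3, X at XX/O./../O. | (1,1)=-1→XX/OX/../O.; (2,0)=+0→XX/O./X./O.*; (2,1)=-1→XX/O./.X/O.; (3,1)=-1→XX/O./../OX
ply 4, O at XX/O./X./O. | (1,1)=+0→XX/OO/X./O.*; (2,1)=+0→XX/O./XO/O.; (3,1)=+0→XX/O./X./OO
ply 5, X at XX/OO/X./O. | (2,1)=+0→XX/OO/XX/O.*; (3,1)=+0→XX/OO/X./OX
ply 6, O at XX/OO/XX/O. | (3,1)=+0→XX/OO/XX/OO*
ply 7: XX/OO/XX/OO is terminal +0 (X); from X./../../O. depth 6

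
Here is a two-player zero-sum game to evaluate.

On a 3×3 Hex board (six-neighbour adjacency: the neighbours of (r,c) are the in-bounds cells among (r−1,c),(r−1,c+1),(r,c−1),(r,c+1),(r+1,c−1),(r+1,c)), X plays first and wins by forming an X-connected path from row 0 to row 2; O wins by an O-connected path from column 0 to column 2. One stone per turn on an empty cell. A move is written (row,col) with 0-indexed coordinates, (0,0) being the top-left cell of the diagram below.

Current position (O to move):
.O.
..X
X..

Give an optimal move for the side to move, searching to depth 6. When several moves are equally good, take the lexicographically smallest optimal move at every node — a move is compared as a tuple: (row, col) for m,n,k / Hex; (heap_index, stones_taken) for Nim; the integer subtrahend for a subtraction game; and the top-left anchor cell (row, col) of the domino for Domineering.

O's best at [.O./..X/X..]: (0,2)

ply 1, O at .O./..X/X.. | (0,0)=-1→OO./..X/X..; (0,2)=+1→.OO/..X/X..*; (1,0)=-1→.O./O.X/X..; (1,1)=-1→.O./.OX/X..; (2,1)=-1→.O./..X/XO.; (2,2)=-1→.O./..X/X.O
ply 2, X at .OO/..X/X.. | (0,0)=-1→XOO/..X/X..*; (1,0)=-1→.OO/X.X/X..; (1,1)=-1→.OO/.XX/X..; (2,1)=-1→.OO/..X/XX.; (2,2)=-1→.OO/..X/X.X
ply 3, O at XOO/..X/X.. | (1,0)=+1→XOO/O.X/X..*; (1,1)=-1→XOO/.OX/X..; (2,1)=-1→XOO/..X/XO.; (2,2)=-1→XOO/..X/X.O
ply 4: XOO/O.X/X.. is terminal -1 (X); from .O./..X/X.. depth 6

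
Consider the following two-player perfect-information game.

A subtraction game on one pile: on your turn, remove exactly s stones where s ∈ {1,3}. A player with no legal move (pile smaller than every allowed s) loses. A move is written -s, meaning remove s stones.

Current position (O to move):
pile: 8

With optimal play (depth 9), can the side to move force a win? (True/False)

O winning at [8]: False

[8] O move#1: -1:-1/7*, -3:-1/5
[7] X move#2: -1:+1/6*, -3:+1/4
[6] O move#3: -1:-1/5*, -3:-1/3
[5] X move#4: -1:+1/4*, -3:+1/2
[4] O move#5: -1:-1/3*, -3:-1/1
[3] X move#6: -1:+1/2*, -3:+1/0
[2] O move#7: -1:-1/1*
[1] X move#8: -1:+1/0*
[0] end (terminal -1, O#9); searched 8 to 9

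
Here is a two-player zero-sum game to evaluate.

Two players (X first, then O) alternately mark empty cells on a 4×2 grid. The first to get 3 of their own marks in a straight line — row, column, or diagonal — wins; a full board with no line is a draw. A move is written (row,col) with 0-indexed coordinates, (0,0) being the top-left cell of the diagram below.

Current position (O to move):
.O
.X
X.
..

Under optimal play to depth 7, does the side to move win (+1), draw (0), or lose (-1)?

value(.O/.X/X./.., O) = 0

p1 O@[.O/.X/X./..]: (0,0)[OO/.X/X./..]+0* (1,0)[.O/OX/X./..]+0 (2,1)[.O/.X/XO/..]-1 (3,0)[.O/.X/X./O.]+0 (3,1)[.O/.X/X./.O]-1
p2 X@[OO/.X/X./..]: (1,0)[OO/XX/X./..]+0* (2,1)[OO/.X/XX/..]+0 (3,0)[OO/.X/X./X.]+0 (3,1)[OO/.X/X./.X]+0
p3 O@[OO/XX/X./..]: (2,1)[OO/XX/XO/..]-1 (3,0)[OO/XX/X./O.]+0* (3,1)[OO/XX/X./.O]-1
p4 X@[OO/XX/X./O.]: (2,1)[OO/XX/XX/O.]+0* (3,1)[OO/XX/X./OX]+0
p5 O@[OO/XX/XX/O.]: (3,1)[OO/XX/XX/OO]+0*
p6 X@[OO/XX/XX/OO] terminal +0; root [.O/.X/X./..] d7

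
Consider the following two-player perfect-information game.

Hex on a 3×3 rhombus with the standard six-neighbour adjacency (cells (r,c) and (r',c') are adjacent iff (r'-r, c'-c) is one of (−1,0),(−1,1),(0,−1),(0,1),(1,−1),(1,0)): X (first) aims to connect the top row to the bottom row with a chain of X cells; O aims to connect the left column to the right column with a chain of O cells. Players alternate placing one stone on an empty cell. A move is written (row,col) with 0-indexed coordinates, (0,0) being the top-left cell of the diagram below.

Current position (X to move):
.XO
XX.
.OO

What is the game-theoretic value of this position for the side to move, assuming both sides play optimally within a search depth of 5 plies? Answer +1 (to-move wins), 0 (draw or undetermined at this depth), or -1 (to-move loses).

value(.XO/XX./.OO, X) = +1

[.XO/XX./.OO] X move#1: (0,0):-1/XXO/XX./.OO, (1,2):-1/.XO/XXX/.OO, (2,0):+1/.XO/XX./XOO*
[.XO/XX./XOO] end (terminal -1, O#2); searched .XO/XX./.OO to 5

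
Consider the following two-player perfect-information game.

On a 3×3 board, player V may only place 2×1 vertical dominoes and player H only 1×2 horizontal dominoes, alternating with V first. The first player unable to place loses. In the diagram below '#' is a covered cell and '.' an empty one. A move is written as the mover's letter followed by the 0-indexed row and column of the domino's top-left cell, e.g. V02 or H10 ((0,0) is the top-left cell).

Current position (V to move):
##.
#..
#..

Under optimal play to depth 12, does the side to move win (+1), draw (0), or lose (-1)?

ply 1, V at ##./#../#.. | V02=-1→###/#.#/#..; V11=+1→##./##./##.*; V12=+1→##./#.#/#.#
ply 2: ##./##./##. is terminal -1 (H); from ##./#../#.. depth 12

value(##./#../#.., V) = +1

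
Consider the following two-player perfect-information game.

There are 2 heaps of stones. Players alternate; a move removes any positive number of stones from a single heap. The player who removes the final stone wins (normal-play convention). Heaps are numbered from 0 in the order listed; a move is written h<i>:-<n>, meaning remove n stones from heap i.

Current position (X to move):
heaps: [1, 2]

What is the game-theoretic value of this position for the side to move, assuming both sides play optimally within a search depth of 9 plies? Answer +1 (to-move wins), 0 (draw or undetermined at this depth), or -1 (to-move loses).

p1 X@[(1,2)]: h0:-1[(0,2)]-1 h1:-1[(1,1)]+1* h1:-2[(1,0)]-1
p2 O@[(1,1)]: h0:-1[(0,1)]-1* h1:-1[(1,0)]-1
p3 X@[(0,1)]: h1:-1[(0,0)]+1*
p4 O@[(0,0)] terminal -1; root [(1,2)] d9

value((1,2), X) = +1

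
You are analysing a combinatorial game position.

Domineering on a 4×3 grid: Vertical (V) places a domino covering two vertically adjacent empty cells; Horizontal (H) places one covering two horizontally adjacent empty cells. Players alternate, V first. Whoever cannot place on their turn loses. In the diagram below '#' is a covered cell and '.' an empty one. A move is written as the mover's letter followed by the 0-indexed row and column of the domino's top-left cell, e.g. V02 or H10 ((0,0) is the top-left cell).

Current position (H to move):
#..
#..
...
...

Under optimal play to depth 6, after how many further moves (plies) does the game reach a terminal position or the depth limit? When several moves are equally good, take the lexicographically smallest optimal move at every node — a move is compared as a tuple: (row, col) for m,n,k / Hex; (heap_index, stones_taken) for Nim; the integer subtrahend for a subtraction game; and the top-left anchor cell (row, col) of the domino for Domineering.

[#../#../.../...] H move#1: H01:-1/###/#../.../...*, H11:-1/#../###/.../..., H20:-1/#../#../##./..., H21:-1/#../#../.##/..., H30:-1/#../#../.../##., H31:-1/#../#../.../.##
[###/#../.../...] V move#2: V11:+1/###/##./.#./...*, V12:-1/###/#.#/..#/..., V20:-1/###/#../#../#.., V21:+1/###/#../.#./.#., V22:-1/###/#../..#/..#
[###/##./.#./...] H move#3: H30:-1/###/##./.#./##.*, H31:-1/###/##./.#./.##
[###/##./.#./##.] V move#4: V12:+1/###/###/.##/##.*, V22:+1/###/##./.##/###
[###/###/.##/##.] end (terminal -1, H#5); searched #../#../.../... to 6

PV length from [#../#../.../...]: 4 plies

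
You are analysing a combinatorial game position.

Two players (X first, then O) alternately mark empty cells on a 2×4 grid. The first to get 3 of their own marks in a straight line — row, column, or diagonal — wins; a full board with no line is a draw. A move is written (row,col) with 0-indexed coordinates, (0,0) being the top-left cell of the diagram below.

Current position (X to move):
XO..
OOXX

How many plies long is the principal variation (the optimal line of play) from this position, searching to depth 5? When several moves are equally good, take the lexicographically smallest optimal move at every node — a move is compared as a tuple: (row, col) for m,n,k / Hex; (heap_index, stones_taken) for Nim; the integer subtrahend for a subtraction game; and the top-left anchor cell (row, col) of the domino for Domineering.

ply 1, X at XO../OOXX | (0,2)=+0→XOX./OOXX*; (0,3)=+0→XO.X/OOXX
ply 2, O at XOX./OOXX | (0,3)=+0→XOXO/OOXX*
ply 3: XOXO/OOXX is terminal +0 (X); from XO../OOXX depth 5

PV length from [XO../OOXX]: 2 plies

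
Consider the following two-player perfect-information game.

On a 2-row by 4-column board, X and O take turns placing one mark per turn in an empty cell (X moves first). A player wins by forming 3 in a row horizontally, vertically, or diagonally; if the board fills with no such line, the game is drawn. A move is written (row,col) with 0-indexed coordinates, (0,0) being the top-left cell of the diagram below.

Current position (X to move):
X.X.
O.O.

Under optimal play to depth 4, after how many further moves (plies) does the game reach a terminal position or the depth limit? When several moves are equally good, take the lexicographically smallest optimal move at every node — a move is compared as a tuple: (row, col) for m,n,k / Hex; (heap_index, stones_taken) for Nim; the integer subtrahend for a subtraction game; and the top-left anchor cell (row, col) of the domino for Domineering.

PV length from [X.X./O.O.]: 1 ply

p1 X@[X.X./O.O.]: (0,1)[XXX./O.O.]+1* (0,3)[X.XX/O.O.]-1 (1,1)[X.X./OXO.]+0 (1,3)[X.X./O.OX]-1
p2 O@[XXX./O.O.] terminal -1; root [X.X./O.O.] d4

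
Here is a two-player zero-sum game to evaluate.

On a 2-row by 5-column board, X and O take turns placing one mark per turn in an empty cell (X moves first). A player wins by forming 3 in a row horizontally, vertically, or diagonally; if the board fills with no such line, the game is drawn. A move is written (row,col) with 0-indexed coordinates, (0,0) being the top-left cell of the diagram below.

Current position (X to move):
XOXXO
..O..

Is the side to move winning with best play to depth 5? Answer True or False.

p1 X@[XOXXO/..O..]: (1,0)[XOXXO/X.O..]-1 (1,1)[XOXXO/.XO..]+0* (1,3)[XOXXO/..OX.]+0 (1,4)[XOXXO/..O.X]-1
p2 O@[XOXXO/.XO..]: (1,0)[XOXXO/OXO..]+0* (1,3)[XOXXO/.XOO.]+0 (1,4)[XOXXO/.XO.O]+0
p3 X@[XOXXO/OXO..]: (1,3)[XOXXO/OXOX.]+0* (1,4)[XOXXO/OXO.X]+0
p4 O@[XOXXO/OXOX.]: (1,4)[XOXXO/OXOXO]+0*
p5 X@[XOXXO/OXOXO] terminal +0; root [XOXXO/..O..] d5

X winning at [XOXXO/..O..]: False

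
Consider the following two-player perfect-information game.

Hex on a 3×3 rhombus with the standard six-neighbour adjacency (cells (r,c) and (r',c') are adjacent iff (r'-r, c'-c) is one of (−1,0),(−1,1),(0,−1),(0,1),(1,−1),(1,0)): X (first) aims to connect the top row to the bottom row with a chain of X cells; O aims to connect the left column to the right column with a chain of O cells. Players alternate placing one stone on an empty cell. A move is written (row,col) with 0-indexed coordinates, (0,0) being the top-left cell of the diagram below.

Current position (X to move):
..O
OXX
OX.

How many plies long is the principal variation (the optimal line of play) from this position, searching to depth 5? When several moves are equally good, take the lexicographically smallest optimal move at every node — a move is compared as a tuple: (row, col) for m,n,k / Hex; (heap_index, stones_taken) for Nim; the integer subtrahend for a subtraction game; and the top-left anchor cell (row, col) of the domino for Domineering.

p1 X@[..O/OXX/OX.]: (0,0)[X.O/OXX/OX.]-1 (0,1)[.XO/OXX/OX.]+1* (2,2)[..O/OXX/OXX]-1
p2 O@[.XO/OXX/OX.] terminal -1; root [..O/OXX/OX.] d5

PV length from [..O/OXX/OX.]: 1 ply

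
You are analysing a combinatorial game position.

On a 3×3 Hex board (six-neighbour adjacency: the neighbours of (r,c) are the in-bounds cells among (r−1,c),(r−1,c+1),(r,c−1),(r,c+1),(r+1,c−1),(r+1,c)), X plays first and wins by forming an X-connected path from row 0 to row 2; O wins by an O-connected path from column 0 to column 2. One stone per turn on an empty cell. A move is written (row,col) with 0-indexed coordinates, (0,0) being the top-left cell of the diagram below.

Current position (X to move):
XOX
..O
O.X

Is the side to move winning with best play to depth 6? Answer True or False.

p1 X@[XOX/..O/O.X]: (1,0)[XOX/X.O/O.X]-1* (1,1)[XOX/.XO/O.X]-1 (2,1)[XOX/..O/OXX]-1
p2 O@[XOX/X.O/O.X]: (1,1)[XOX/XOO/O.X]+1* (2,1)[XOX/X.O/OOX]+1
p3 X@[XOX/XOO/O.X] terminal -1; root [XOX/..O/O.X] d6

X winning at [XOX/..O/O.X]: False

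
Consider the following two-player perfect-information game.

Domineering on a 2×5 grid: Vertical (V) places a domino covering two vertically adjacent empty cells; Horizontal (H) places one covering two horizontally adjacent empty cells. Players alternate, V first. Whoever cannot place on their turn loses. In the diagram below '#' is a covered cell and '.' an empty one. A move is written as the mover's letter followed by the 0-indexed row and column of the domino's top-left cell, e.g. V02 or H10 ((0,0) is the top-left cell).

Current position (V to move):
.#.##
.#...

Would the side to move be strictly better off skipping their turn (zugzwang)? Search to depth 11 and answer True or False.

ply 1, V at .#.##/.#... | V00=-1→##.##/##...; V02=+1→.####/.##..*
ply 2, H at .####/.##.. | H13=-1→.####/.####*
ply 3, V at .####/.#### | V00=+1→#####/#####*
ply 4: #####/##### is terminal -1 (H); from .#.##/.#... depth 11
suppose V passes — search the same position with H to move:
pass> ply 1, H at .#.##/.#... | H12=-1→.#.##/.###.*; H13=-1→.#.##/.#.##
pass> ply 2, V at .#.##/.###. | V00=+1→##.##/####.*
pass> ply 3: ##.##/####. is terminal -1 (H); from .#.##/.#... depth 11
for V: play +1, pass +1

zugzwang(.#.##/.#..., V) = False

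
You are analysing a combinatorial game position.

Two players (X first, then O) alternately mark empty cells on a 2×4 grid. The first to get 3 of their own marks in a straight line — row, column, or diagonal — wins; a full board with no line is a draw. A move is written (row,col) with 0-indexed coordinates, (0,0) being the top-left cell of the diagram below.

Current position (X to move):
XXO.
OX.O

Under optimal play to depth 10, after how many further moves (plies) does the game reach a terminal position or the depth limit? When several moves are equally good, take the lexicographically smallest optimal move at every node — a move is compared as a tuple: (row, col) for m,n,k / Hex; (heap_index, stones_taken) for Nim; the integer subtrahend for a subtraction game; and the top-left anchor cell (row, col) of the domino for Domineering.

PV length from [XXO./OX.O]: 2 plies

[XXO./OX.O] X move#1: (0,3):+0/XXOX/OX.O*, (1,2):+0/XXO./OXXO
[XXOX/OX.O] O move#2: (1,2):+0/XXOX/OXOO*
[XXOX/OXOO] end (terminal +0, X#3); searched XXO./OX.O to 10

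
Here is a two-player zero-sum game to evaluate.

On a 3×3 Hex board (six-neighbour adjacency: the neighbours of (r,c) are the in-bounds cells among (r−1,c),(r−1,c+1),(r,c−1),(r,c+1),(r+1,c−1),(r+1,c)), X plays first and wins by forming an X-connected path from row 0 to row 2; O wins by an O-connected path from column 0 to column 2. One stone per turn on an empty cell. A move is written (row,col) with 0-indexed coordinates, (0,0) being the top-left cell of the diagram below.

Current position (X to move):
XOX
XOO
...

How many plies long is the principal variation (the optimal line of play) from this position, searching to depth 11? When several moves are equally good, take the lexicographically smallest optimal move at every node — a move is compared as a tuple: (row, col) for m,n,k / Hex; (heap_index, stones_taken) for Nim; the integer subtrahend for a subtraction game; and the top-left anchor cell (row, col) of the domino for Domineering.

PV length from [XOX/XOO/...]: 1 ply

[XOX/XOO/...] X move#1: (2,0):+1/XOX/XOO/X..*, (2,1):-1/XOX/XOO/.X., (2,2):-1/XOX/XOO/..X
[XOX/XOO/X..] end (terminal -1, O#2); searched XOX/XOO/... to 11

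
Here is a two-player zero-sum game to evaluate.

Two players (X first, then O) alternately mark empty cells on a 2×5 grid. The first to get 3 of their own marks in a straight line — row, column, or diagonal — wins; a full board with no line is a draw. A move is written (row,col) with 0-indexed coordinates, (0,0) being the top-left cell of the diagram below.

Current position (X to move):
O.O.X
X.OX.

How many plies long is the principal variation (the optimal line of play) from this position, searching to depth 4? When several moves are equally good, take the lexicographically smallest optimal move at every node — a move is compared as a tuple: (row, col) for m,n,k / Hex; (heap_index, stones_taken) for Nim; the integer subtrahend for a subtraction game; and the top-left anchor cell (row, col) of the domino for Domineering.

PV length from [O.O.X/X.OX.]: 4 plies

p1 X@[O.O.X/X.OX.]: (0,1)[OXO.X/X.OX.]+0* (0,3)[O.OXX/X.OX.]-1 (1,1)[O.O.X/XXOX.]-1 (1,4)[O.O.X/X.OXX]-1
p2 O@[OXO.X/X.OX.]: (0,3)[OXOOX/X.OX.]+0* (1,1)[OXO.X/XOOX.]+0 (1,4)[OXO.X/X.OXO]+0
p3 X@[OXOOX/X.OX.]: (1,1)[OXOOX/XXOX.]+0* (1,4)[OXOOX/X.OXX]+0
p4 O@[OXOOX/XXOX.]: (1,4)[OXOOX/XXOXO]+0*
p5 X@[OXOOX/XXOXO] terminal +0; root [O.O.X/X.OX.] d4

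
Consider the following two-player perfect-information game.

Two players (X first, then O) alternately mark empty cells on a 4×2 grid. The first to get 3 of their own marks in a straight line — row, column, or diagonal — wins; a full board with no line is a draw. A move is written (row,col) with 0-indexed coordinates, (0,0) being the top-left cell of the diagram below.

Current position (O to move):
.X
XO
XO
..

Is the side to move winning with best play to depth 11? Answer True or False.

O winning at [.X/XO/XO/..]: True

p1 O@[.X/XO/XO/..]: (0,0)[OX/XO/XO/..]-1 (3,0)[.X/XO/XO/O.]-1 (3,1)[.X/XO/XO/.O]+1*
p2 X@[.X/XO/XO/.O] terminal -1; root [.X/XO/XO/..] d11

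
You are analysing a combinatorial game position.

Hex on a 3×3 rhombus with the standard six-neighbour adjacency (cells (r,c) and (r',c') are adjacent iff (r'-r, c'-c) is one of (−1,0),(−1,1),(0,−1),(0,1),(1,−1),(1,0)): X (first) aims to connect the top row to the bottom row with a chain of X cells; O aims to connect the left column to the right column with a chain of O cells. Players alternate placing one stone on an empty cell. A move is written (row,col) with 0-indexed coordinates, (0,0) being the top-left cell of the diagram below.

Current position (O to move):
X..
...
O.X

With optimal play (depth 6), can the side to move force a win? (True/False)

O winning at [X../.../O.X]: True

[X../.../O.X] O move#1: (0,1):-1/XO./.../O.X, (0,2):-1/X.O/.../O.X, (1,0):-1/X../O../O.X, (1,1):+1/X../.O./O.X*, (1,2):+1/X../..O/O.X, (2,1):-1/X../.../OOX
[X../.O./O.X] X move#2: (0,1):-1/XX./.O./O.X*, (0,2):-1/X.X/.O./O.X, (1,0):-1/X../XO./O.X, (1,2):-1/X../.OX/O.X, (2,1):-1/X../.O./OXX
[XX./.O./O.X] O move#3: (0,2):+1/XXO/.O./O.X*, (1,0):+1/XX./OO./O.X, (1,2):+1/XX./.OO/O.X, (2,1):+1/XX./.O./OOX
[XXO/.O./O.X] end (terminal -1, X#4); searched X../.../O.X to 6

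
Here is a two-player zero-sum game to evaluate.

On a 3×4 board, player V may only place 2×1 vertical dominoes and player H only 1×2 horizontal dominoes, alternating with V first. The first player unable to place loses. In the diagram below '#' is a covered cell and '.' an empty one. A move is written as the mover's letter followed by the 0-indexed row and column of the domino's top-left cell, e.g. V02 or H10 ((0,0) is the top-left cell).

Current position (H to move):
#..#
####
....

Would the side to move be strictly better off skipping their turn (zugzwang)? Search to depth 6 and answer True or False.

zugzwang(#..#/####/...., H) = False

p1 H@[#..#/####/....]: H01[####/####/....]+1* H20[#..#/####/##..]+1 H21[#..#/####/.##.]+1 H22[#..#/####/..##]+1
p2 V@[####/####/....] terminal -1; root [#..#/####/....] d6
suppose H passes — search the same position with V to move:
pass> p1 V@[#..#/####/....] terminal -1; root [#..#/####/....] d6
for H: play +1, pass +1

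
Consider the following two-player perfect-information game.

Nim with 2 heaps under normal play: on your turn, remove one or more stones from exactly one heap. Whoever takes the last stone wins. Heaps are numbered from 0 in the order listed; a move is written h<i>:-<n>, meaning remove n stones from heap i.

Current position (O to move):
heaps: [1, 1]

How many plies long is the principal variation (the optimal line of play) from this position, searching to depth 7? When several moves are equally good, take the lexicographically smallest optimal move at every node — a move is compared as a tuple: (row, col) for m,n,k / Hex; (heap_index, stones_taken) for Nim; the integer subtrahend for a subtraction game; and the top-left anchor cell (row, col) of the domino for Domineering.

ply 1, O at (1,1) | h0:-1=-1→(0,1)*; h1:-1=-1→(1,0)
ply 2, X at (0,1) | h1:-1=+1→(0,0)*
ply 3: (0,0) is terminal -1 (O); from (1,1) depth 7

PV length from [(1,1)]: 2 plies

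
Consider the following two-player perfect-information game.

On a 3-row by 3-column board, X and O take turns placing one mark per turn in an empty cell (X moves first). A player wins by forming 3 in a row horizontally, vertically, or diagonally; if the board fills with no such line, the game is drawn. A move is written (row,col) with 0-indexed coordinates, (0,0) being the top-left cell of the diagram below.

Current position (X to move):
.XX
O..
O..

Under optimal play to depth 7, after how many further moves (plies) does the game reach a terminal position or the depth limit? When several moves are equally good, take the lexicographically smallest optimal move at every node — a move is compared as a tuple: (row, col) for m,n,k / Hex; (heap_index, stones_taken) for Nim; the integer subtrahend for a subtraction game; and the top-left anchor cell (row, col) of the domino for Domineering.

ply 1, X at .XX/O../O.. | (0,0)=+1→XXX/O../O..*; (1,1)=-1→.XX/OX./O..; (1,2)=-1→.XX/O.X/O..; (2,1)=-1→.XX/O../OX.; (2,2)=-1→.XX/O../O.X
ply 2: XXX/O../O.. is terminal -1 (O); from .XX/O../O.. depth 7

PV length from [.XX/O../O..]: 1 ply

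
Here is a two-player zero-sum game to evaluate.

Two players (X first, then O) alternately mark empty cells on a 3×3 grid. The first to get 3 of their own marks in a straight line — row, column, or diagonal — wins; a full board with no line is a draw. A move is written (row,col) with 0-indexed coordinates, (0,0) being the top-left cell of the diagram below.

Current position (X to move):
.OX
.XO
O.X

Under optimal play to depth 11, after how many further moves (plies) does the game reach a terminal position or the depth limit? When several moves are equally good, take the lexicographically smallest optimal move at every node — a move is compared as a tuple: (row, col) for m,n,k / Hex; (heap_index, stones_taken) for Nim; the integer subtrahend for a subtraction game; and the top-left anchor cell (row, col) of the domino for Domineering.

p1 X@[.OX/.XO/O.X]: (0,0)[XOX/.XO/O.X]+1* (1,0)[.OX/XXO/O.X]+0 (2,1)[.OX/.XO/OXX]+0
p2 O@[XOX/.XO/O.X] terminal -1; root [.OX/.XO/O.X] d11

PV length from [.OX/.XO/O.X]: 1 ply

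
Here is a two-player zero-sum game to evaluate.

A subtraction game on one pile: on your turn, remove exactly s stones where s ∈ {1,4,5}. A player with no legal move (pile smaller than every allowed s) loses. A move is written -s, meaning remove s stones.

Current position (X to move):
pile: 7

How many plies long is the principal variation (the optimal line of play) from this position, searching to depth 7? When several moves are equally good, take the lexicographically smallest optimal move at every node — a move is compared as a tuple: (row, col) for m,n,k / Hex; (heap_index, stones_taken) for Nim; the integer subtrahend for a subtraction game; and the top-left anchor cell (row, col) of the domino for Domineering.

p1 X@[7]: -1[6]-1 -4[3]-1 -5[2]+1*
p2 O@[2]: -1[1]-1*
p3 X@[1]: -1[0]+1*
p4 O@[0] terminal -1; root [7] d7

PV length from [7]: 3 plies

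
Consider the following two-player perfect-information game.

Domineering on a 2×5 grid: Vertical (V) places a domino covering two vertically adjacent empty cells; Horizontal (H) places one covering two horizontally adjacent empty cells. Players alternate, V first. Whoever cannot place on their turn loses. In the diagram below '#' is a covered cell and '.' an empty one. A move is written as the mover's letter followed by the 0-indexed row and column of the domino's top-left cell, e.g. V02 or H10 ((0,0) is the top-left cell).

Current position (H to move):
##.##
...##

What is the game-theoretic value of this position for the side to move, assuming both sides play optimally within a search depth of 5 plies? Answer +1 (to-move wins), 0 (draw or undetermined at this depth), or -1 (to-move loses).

value(##.##/...##, H) = +1

ply 1, H at ##.##/...## | H10=-1→##.##/##.##; H11=+1→##.##/.####*
ply 2: ##.##/.#### is terminal -1 (V); from ##.##/...## depth 5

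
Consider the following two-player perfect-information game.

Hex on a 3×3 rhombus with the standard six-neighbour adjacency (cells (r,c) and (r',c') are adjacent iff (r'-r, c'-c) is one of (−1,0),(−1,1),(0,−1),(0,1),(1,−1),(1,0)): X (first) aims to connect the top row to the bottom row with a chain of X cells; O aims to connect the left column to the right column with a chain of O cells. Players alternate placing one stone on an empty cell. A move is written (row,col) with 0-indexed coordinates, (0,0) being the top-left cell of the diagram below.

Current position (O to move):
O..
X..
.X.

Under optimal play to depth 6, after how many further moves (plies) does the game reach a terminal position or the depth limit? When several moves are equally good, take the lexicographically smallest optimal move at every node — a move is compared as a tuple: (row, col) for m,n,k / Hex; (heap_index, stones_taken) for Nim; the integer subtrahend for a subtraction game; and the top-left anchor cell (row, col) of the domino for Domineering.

ply 1, O at O../X../.X. | (0,1)=-1→OO./X../.X.; (0,2)=-1→O.O/X../.X.; (1,1)=+1→O../XO./.X.*; (1,2)=-1→O../X.O/.X.; (2,0)=-1→O../X../OX.; (2,2)=-1→O../X../.XO
ply 2, X at O../XO./.X. | (0,1)=-1→OX./XO./.X.*; (0,2)=-1→O.X/XO./.X.; (1,2)=-1→O../XOX/.X.; (2,0)=-1→O../XO./XX.; (2,2)=-1→O../XO./.XX
ply 3, O at OX./XO./.X. | (0,2)=-1→OXO/XO./.X.; (1,2)=-1→OX./XOO/.X.; (2,0)=+1→OX./XO./OX.*; (2,2)=-1→OX./XO./.XO
ply 4, X at OX./XO./OX. | (0,2)=-1→OXX/XO./OX.*; (1,2)=-1→OX./XOX/OX.; (2,2)=-1→OX./XO./OXX
ply 5, O at OXX/XO./OX. | (1,2)=+1→OXX/XOO/OX.*; (2,2)=-1→OXX/XO./OXO
ply 6: OXX/XOO/OX. is terminal -1 (X); from O../X../.X. depth 6

PV length from [O../X../.X.]: 5 plies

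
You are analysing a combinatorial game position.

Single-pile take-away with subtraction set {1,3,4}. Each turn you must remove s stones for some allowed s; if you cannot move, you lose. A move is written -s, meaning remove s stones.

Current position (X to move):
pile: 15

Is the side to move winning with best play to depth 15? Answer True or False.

p1 X@[15]: -1[14]+1* -3[12]-1 -4[11]-1
p2 O@[14]: -1[13]-1* -3[11]-1 -4[10]-1
p3 X@[13]: -1[12]-1 -3[10]-1 -4[9]+1*
p4 O@[9]: -1[8]-1* -3[6]-1 -4[5]-1
p5 X@[8]: -1[7]+1* -3[5]-1 -4[4]-1
p6 O@[7]: -1[6]-1* -3[4]-1 -4[3]-1
p7 X@[6]: -1[5]-1 -3[3]-1 -4[2]+1*
p8 O@[2]: -1[1]-1*
p9 X@[1]: -1[0]+1*
p10 O@[0] terminal -1; root [15] d15

X winning at [15]: True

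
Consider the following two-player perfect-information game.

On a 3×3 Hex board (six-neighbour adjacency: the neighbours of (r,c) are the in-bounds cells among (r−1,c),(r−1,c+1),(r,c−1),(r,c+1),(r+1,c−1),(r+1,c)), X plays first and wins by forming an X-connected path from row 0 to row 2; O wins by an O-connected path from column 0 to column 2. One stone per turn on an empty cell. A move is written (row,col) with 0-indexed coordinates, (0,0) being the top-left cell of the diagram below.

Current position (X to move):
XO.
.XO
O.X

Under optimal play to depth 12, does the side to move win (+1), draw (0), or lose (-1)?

[XO./.XO/O.X] X move#1: (0,2):-1/XOX/.XO/O.X, (1,0):-1/XO./XXO/O.X, (2,1):+1/XO./.XO/OXX*
[XO./.XO/OXX] O move#2: (0,2):-1/XOO/.XO/OXX*, (1,0):-1/XO./OXO/OXX
[XOO/.XO/OXX] X move#3: (1,0):+1/XOO/XXO/OXX*
[XOO/XXO/OXX] end (terminal -1, O#4); searched XO./.XO/O.X to 12

value(XO./.XO/O.X, X) = +1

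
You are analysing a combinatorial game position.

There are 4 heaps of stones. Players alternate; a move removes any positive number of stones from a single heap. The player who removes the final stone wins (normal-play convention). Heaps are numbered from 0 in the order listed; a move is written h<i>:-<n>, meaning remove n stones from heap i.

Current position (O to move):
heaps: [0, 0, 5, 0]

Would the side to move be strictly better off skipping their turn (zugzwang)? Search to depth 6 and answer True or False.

zugzwang((0,0,5,0), O) = False

[(0,0,5,0)] O move#1: h2:-1:-1/(0,0,4,0), h2:-2:-1/(0,0,3,0), h2:-3:-1/(0,0,2,0), h2:-4:-1/(0,0,1,0), h2:-5:+1/(0,0,0,0)*
[(0,0,0,0)] end (terminal -1, X#2); searched (0,0,5,0) to 6
suppose O passes — search the same position with X to move:
pass> [(0,0,5,0)] X move#1: h2:-1:-1/(0,0,4,0), h2:-2:-1/(0,0,3,0), h2:-3:-1/(0,0,2,0), h2:-4:-1/(0,0,1,0), h2:-5:+1/(0,0,0,0)*
pass> [(0,0,0,0)] end (terminal -1, O#2); searched (0,0,5,0) to 6
for O: play +1, pass -1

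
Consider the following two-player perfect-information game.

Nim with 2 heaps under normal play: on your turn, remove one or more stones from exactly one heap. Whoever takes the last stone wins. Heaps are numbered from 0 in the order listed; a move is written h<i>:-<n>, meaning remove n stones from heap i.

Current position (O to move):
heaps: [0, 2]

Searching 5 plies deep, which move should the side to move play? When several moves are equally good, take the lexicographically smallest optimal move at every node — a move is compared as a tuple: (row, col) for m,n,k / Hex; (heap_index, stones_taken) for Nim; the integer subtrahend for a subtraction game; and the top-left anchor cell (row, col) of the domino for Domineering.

p1 O@[(0,2)]: h1:-1[(0,1)]-1 h1:-2[(0,0)]+1*
p2 X@[(0,0)] terminal -1; root [(0,2)] d5

O's best at [(0,2)]: h1:-2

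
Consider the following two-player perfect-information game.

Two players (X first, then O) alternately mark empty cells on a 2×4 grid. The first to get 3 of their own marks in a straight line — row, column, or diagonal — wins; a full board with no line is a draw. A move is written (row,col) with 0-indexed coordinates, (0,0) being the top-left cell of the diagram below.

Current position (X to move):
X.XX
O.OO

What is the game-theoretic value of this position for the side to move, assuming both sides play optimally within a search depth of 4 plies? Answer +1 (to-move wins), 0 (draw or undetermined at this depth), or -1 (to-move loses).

value(X.XX/O.OO, X) = +1

p1 X@[X.XX/O.OO]: (0,1)[XXXX/O.OO]+1* (1,1)[X.XX/OXOO]+0
p2 O@[XXXX/O.OO] terminal -1; root [X.XX/O.OO] d4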